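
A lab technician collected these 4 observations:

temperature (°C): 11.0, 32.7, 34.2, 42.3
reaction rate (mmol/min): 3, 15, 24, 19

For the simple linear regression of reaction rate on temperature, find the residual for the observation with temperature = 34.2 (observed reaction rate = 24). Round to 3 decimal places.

6.317

n = 4, Σx = 120.2, Σy = 61, Σxy = 2148, Σx² = 4149.22
Sxx = Σx² − (Σx)²/n = 4149.22 − 3612.01 = 537.21
Sxy = Σxy − (Σx)(Σy)/n = 2148 − 1833.05 = 314.95
b = Sxy/Sxx = 314.95/537.21 = 0.586270
a = ȳ − b·x̄ = 15.25 − 0.586270·30.05 = -2.367408
ŷ(34.2) = -2.367408 + 0.586270·34.2 = 17.683020
residual = y − ŷ = 24 − 17.683020 = 6.316980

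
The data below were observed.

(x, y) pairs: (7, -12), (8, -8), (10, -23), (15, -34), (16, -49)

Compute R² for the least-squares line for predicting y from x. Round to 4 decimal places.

0.9101

n = 5, Σx = 56, Σy = -126, Σxy = -1672, Σx² = 694, Σy² = 4294
Sxx = Σx² − (Σx)²/n = 694 − 627.2 = 66.8
Sxy = Σxy − (Σx)(Σy)/n = -1672 − (-1411.2) = -260.8
Syy = Σy² − (Σy)²/n = 4294 − 3175.2 = 1118.8
R² = Sxy²/(Sxx·Syy) = (-260.8)²/(66.8·1118.8) = 0.910094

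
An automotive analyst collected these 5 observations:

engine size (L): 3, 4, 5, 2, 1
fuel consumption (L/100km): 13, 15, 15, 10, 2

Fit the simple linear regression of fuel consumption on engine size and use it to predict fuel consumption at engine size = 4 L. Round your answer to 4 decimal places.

14.1000

n = 5, Σx = 15, Σy = 55, Σxy = 196, Σx² = 55
Sxx = Σx² − (Σx)²/n = 55 − 45 = 10
Sxy = Σxy − (Σx)(Σy)/n = 196 − 165 = 31
b = Sxy/Sxx = 31/10 = 3.1
a = ȳ − b·x̄ = 11 − 3.1·3 = 1.7
ŷ(4) = a + b·4 = 1.7 + 3.1·4 = 14.1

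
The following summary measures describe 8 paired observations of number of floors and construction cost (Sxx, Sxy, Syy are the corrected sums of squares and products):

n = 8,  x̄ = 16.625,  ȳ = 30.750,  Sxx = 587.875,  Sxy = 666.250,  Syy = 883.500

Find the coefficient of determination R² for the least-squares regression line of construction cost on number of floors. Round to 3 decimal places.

R² = Sxy²/(Sxx·Syy) = (666.25)²/(587.875·883.5) = 0.854639

0.855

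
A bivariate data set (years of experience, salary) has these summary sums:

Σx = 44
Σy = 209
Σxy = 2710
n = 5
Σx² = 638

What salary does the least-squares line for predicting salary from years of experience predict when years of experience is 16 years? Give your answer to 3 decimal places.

66.799

Sxx = Σx² − (Σx)²/n = 638 − 387.2 = 250.8
Sxy = Σxy − (Σx)(Σy)/n = 2710 − 1839.2 = 870.8
b = Sxy/Sxx = 870.8/250.8 = 3.472089
a = ȳ − b·x̄ = 41.8 − 3.472089·8.8 = 11.245614
ŷ(16) = a + b·16 = 11.245614 + 3.472089·16 = 66.799043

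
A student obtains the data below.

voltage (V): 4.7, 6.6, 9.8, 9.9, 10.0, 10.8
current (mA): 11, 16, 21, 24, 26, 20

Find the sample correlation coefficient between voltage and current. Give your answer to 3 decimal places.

0.879

n = 6, Σx = 51.8, Σy = 118, Σxy = 1076.7, Σx² = 476.34, Σy² = 2470
Sxx = Σx² − (Σx)²/n = 476.34 − 447.206667 = 29.133333
Sxy = Σxy − (Σx)(Σy)/n = 1076.7 − 1018.733333 = 57.966667
Syy = Σy² − (Σy)²/n = 2470 − 2320.666667 = 149.333333
r = Sxy/√(Sxx·Syy) = 57.966667/√(4350.577778) = 57.966667/65.958910 = 0.878830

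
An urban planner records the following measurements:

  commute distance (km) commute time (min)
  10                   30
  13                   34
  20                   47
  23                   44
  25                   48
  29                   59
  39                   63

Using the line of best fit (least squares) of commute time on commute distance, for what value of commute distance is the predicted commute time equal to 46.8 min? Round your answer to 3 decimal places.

23.028

n = 7, Σx = 159, Σy = 325, Σxy = 8062, Σx² = 4185
Sxx = Σx² − (Σx)²/n = 4185 − 3611.571429 = 573.428571
Sxy = Σxy − (Σx)(Σy)/n = 8062 − 7382.142857 = 679.857143
b = Sxy/Sxx = 679.857143/573.428571 = 1.185600
a = ȳ − b·x̄ = 46.428571 − 1.185600·22.714286 = 19.498505
Set a + b·x = 46.8: x = (46.8 − 19.498505) / 1.185600 = 23.027569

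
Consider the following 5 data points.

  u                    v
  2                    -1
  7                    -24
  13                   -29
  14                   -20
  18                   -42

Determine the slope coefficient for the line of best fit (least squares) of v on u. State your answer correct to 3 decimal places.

n = 5, Σx = 54, Σy = -116, Σxy = -1583, Σx² = 742
Sxx = Σx² − (Σx)²/n = 742 − 583.2 = 158.8
Sxy = Σxy − (Σx)(Σy)/n = -1583 − (-1252.8) = -330.2
b = Sxy/Sxx = -330.2/158.8 = -2.079345

-2.079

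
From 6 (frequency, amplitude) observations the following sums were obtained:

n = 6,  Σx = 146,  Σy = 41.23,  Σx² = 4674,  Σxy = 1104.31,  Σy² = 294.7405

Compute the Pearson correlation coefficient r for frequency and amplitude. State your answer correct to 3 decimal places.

0.893

Sxx = Σx² − (Σx)²/n = 4674 − 3552.666667 = 1121.333333
Sxy = Σxy − (Σx)(Σy)/n = 1104.31 − 1003.263333 = 101.046667
Syy = Σy² − (Σy)²/n = 294.7405 − 283.318817 = 11.421683
r = Sxy/√(Sxx·Syy) = 101.046667/√(12807.514244) = 101.046667/113.170289 = 0.892873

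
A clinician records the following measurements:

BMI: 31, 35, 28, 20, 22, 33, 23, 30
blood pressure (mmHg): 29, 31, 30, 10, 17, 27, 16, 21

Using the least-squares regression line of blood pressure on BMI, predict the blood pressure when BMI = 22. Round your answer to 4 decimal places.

n = 8, Σx = 222, Σy = 181, Σxy = 5287, Σx² = 6372
Sxx = Σx² − (Σx)²/n = 6372 − 6160.5 = 211.5
Sxy = Σxy − (Σx)(Σy)/n = 5287 − 5022.75 = 264.25
b = Sxy/Sxx = 264.25/211.5 = 1.249409
a = ȳ − b·x̄ = 22.625 − 1.249409·27.75 = -12.046099
ŷ(22) = a + b·22 = -12.046099 + 1.249409·22 = 15.440898

15.4409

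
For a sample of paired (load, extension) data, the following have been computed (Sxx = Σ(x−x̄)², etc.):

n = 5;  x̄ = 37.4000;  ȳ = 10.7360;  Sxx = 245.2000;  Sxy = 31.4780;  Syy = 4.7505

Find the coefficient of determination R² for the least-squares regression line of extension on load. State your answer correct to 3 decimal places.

0.851

R² = Sxy²/(Sxx·Syy) = (31.478)²/(245.2·4.7505) = 0.850657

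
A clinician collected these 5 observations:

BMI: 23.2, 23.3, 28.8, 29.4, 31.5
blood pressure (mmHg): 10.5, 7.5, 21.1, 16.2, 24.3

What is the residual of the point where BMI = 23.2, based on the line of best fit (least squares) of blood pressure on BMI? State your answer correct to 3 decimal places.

1.618

n = 5, Σx = 136.2, Σy = 79.6, Σxy = 2267.76, Σx² = 3767.18
Sxx = Σx² − (Σx)²/n = 3767.18 − 3710.088 = 57.092
Sxy = Σxy − (Σx)(Σy)/n = 2267.76 − 2168.304 = 99.456
b = Sxy/Sxx = 99.456/57.092 = 1.742030
a = ȳ − b·x̄ = 15.92 − 1.742030·27.24 = -31.532908
ŷ(23.2) = -31.532908 + 1.742030·23.2 = 8.882197
residual = y − ŷ = 10.5 − 8.882197 = 1.617803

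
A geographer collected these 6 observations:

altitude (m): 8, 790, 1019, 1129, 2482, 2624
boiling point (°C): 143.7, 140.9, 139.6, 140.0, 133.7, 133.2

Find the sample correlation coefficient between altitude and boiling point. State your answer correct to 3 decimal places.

-0.997

n = 6, Σx = 8052, Σy = 831.1, Σxy = 1094133.2, Σx² = 15982866, Σy² = 115208.59
Sxx = Σx² − (Σx)²/n = 15982866 − 10805784 = 5177082
Sxy = Σxy − (Σx)(Σy)/n = 1094133.2 − 1115336.2 = -21203
Syy = Σy² − (Σy)²/n = 115208.59 − 115121.201667 = 87.388333
r = Sxy/√(Sxx·Syy) = -21203/√(452416567.51) = -21203/21270.086213 = -0.996846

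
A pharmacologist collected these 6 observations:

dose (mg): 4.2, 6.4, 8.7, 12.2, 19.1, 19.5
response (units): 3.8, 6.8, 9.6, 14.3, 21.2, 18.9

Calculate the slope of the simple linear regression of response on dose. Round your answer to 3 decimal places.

1.049

n = 6, Σx = 70.1, Σy = 74.6, Σxy = 1090.93, Σx² = 1028.19
Sxx = Σx² − (Σx)²/n = 1028.19 − 819.001667 = 209.188333
Sxy = Σxy − (Σx)(Σy)/n = 1090.93 − 871.576667 = 219.353333
b = Sxy/Sxx = 219.353333/209.188333 = 1.048593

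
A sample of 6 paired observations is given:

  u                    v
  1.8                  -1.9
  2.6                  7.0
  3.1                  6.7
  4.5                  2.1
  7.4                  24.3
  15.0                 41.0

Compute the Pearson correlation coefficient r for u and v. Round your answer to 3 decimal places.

n = 6, Σx = 34.4, Σy = 79.2, Σxy = 839.82, Σx² = 319.62, Σy² = 2373.4
Sxx = Σx² − (Σx)²/n = 319.62 − 197.226667 = 122.393333
Sxy = Σxy − (Σx)(Σy)/n = 839.82 − 454.08 = 385.74
Syy = Σy² − (Σy)²/n = 2373.4 − 1045.44 = 1327.96
r = Sxy/√(Sxx·Syy) = 385.74/√(162533.450933) = 385.74/403.154376 = 0.956805

0.957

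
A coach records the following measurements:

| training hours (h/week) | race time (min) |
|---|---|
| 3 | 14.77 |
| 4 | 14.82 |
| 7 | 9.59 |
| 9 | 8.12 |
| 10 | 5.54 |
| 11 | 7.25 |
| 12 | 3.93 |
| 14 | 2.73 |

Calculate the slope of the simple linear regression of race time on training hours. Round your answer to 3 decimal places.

n = 8, Σx = 70, Σy = 66.75, Σxy = 464.33, Σx² = 716
Sxx = Σx² − (Σx)²/n = 716 − 612.5 = 103.5
Sxy = Σxy − (Σx)(Σy)/n = 464.33 − 584.0625 = -119.7325
b = Sxy/Sxx = -119.7325/103.5 = -1.156836

-1.157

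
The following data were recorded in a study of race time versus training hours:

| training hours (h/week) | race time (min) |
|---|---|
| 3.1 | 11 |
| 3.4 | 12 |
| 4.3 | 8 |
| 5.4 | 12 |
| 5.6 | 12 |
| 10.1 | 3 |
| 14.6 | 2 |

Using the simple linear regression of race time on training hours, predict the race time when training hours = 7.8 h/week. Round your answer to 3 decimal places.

n = 7, Σx = 46.5, Σy = 60, Σxy = 300.8, Σx² = 415.35
Sxx = Σx² − (Σx)²/n = 415.35 − 308.892857 = 106.457143
Sxy = Σxy − (Σx)(Σy)/n = 300.8 − 398.571429 = -97.771429
b = Sxy/Sxx = -97.771429/106.457143 = -0.918411
a = ȳ − b·x̄ = 8.571429 − (-0.918411)·6.642857 = 14.672303
ŷ(7.8) = a + b·7.8 = 14.672303 + (-0.918411)·7.8 = 7.508696

7.509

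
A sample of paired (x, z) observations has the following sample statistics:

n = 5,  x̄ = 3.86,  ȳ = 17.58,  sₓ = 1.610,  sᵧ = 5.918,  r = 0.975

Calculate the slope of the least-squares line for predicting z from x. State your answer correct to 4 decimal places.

3.5839

b = r · sᵧ/sₓ = 0.975 · 5.918/1.61 = 3.583882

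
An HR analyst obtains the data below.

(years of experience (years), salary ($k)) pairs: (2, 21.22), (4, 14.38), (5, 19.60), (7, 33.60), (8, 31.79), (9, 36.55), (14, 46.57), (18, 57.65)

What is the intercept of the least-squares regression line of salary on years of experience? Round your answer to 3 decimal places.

n = 8, Σx = 67, Σy = 261.36, Σxy = 2706.11, Σx² = 759
Sxx = Σx² − (Σx)²/n = 759 − 561.125 = 197.875
Sxy = Σxy − (Σx)(Σy)/n = 2706.11 − 2188.89 = 517.22
b = Sxy/Sxx = 517.22/197.875 = 2.613872
a = ȳ − b·x̄ = 32.67 − 2.613872·8.375 = 10.778819

10.779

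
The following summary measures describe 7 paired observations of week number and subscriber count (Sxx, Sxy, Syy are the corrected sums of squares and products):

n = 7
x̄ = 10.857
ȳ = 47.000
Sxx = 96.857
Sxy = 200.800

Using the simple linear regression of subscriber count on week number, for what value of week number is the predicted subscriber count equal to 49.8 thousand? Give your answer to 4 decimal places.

b = Sxy/Sxx = 200.8/96.857 = 2.073159
a = ȳ − b·x̄ = 47 − 2.073159·10.857 = 24.491708
Set a + b·x = 49.8: x = (49.8 − 24.491708) / 2.073159 = 12.207596

12.2076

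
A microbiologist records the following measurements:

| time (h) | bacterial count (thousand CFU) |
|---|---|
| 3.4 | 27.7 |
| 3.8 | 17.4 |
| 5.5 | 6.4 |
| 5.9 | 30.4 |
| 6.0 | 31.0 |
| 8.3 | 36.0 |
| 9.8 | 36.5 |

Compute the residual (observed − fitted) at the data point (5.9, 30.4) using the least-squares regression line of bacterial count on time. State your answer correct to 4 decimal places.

n = 7, Σx = 42.7, Σy = 185.4, Σxy = 1217.36, Σx² = 291.99
Sxx = Σx² − (Σx)²/n = 291.99 − 260.47 = 31.52
Sxy = Σxy − (Σx)(Σy)/n = 1217.36 − 1130.94 = 86.42
b = Sxy/Sxx = 86.42/31.52 = 2.741751
a = ȳ − b·x̄ = 26.485714 − 2.741751·6.1 = 9.761032
ŷ(5.9) = 9.761032 + 2.741751·5.9 = 25.937364
residual = y − ŷ = 30.4 − 25.937364 = 4.462636

4.4626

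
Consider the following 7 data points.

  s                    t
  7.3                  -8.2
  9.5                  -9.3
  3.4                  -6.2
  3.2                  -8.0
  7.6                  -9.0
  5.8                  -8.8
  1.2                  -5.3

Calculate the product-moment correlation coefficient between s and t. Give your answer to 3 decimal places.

n = 7, Σx = 38, Σy = -54.8, Σxy = -320.69, Σx² = 258.18, Σy² = 442.7
Sxx = Σx² − (Σx)²/n = 258.18 − 206.285714 = 51.894286
Sxy = Σxy − (Σx)(Σy)/n = -320.69 − (-297.485714) = -23.204286
Syy = Σy² − (Σy)²/n = 442.7 − 429.005714 = 13.694286
r = Sxy/√(Sxx·Syy) = -23.204286/√(710.655176) = -23.204286/26.658117 = -0.870440

-0.870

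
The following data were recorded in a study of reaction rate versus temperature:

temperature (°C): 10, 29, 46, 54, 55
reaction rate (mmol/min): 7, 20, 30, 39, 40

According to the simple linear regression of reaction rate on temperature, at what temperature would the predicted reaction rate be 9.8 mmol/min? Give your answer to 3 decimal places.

n = 5, Σx = 194, Σy = 136, Σxy = 6336, Σx² = 8998
Sxx = Σx² − (Σx)²/n = 8998 − 7527.2 = 1470.8
Sxy = Σxy − (Σx)(Σy)/n = 6336 − 5276.8 = 1059.2
b = Sxy/Sxx = 1059.2/1470.8 = 0.720152
a = ȳ − b·x̄ = 27.2 − 0.720152·38.8 = -0.741909
Set a + b·x = 9.8: x = (9.8 − (-0.741909)) / 0.720152 = 14.638444

14.638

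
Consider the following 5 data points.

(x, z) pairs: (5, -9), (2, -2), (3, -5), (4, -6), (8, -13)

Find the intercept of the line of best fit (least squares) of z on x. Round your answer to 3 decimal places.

n = 5, Σx = 22, Σy = -35, Σxy = -192, Σx² = 118
Sxx = Σx² − (Σx)²/n = 118 − 96.8 = 21.2
Sxy = Σxy − (Σx)(Σy)/n = -192 − (-154) = -38
b = Sxy/Sxx = -38/21.2 = -1.792453
a = ȳ − b·x̄ = -7 − (-1.792453)·4.4 = 0.886792

0.887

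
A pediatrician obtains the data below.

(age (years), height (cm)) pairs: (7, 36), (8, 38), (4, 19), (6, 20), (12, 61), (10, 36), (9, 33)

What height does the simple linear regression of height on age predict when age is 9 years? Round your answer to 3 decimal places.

39.405

n = 7, Σx = 56, Σy = 243, Σxy = 2141, Σx² = 490
Sxx = Σx² − (Σx)²/n = 490 − 448 = 42
Sxy = Σxy − (Σx)(Σy)/n = 2141 − 1944 = 197
b = Sxy/Sxx = 197/42 = 4.690476
a = ȳ − b·x̄ = 34.714286 − 4.690476·8 = -2.809524
ŷ(9) = a + b·9 = -2.809524 + 4.690476·9 = 39.404762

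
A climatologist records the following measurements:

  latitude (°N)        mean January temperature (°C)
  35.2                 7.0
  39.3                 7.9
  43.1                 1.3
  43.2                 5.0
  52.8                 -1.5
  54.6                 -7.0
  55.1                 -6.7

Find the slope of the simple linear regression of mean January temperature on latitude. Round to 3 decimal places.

-0.733

n = 7, Σx = 323.3, Σy = 6, Σxy = -1.67, Σx² = 15312.39
Sxx = Σx² − (Σx)²/n = 15312.39 − 14931.841429 = 380.548571
Sxy = Σxy − (Σx)(Σy)/n = -1.67 − 277.114286 = -278.784286
b = Sxy/Sxx = -278.784286/380.548571 = -0.732585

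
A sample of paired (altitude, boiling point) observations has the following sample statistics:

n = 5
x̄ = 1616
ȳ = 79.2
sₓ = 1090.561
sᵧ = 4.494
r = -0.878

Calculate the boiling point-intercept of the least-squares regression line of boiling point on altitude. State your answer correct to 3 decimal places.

85.047

b = r · sᵧ/sₓ = -0.878 · 4.494/1090.561 = -0.003618
a = ȳ − b·x̄ = 79.2 − (-0.003618)·1616 = 85.046810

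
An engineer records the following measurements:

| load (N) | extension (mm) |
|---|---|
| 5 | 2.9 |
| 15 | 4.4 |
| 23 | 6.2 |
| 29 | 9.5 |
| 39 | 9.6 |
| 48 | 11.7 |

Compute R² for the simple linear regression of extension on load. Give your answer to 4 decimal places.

n = 6, Σx = 159, Σy = 44.3, Σxy = 1434.6, Σx² = 5445, Σy² = 385.51
Sxx = Σx² − (Σx)²/n = 5445 − 4213.5 = 1231.5
Sxy = Σxy − (Σx)(Σy)/n = 1434.6 − 1173.95 = 260.65
Syy = Σy² − (Σy)²/n = 385.51 − 327.081667 = 58.428333
R² = Sxy²/(Sxx·Syy) = (260.65)²/(1231.5·58.428333) = 0.944186

0.9442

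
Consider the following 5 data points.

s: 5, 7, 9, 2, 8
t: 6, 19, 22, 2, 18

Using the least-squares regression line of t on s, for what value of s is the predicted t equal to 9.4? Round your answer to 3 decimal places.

4.884

n = 5, Σx = 31, Σy = 67, Σxy = 509, Σx² = 223
Sxx = Σx² − (Σx)²/n = 223 − 192.2 = 30.8
Sxy = Σxy − (Σx)(Σy)/n = 509 − 415.4 = 93.6
b = Sxy/Sxx = 93.6/30.8 = 3.038961
a = ȳ − b·x̄ = 13.4 − 3.038961·6.2 = -5.441558
Set a + b·x = 9.4: x = (9.4 − (-5.441558)) / 3.038961 = 4.883761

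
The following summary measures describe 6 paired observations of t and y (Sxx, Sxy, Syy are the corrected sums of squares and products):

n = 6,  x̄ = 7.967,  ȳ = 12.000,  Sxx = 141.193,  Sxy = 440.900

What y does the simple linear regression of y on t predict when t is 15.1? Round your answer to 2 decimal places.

34.27

b = Sxy/Sxx = 440.9/141.193 = 3.122676
a = ȳ − b·x̄ = 12 − 3.122676·7.967 = -12.878360
ŷ(15.1) = a + b·15.1 = -12.878360 + 3.122676·15.1 = 34.274048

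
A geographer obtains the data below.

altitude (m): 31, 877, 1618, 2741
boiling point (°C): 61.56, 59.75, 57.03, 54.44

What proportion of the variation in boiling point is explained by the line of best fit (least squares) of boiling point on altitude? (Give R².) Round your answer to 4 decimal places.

0.9905

n = 4, Σx = 5267, Σy = 232.78, Σxy = 295803.69, Σx² = 10901095, Σy² = 13575.8306
Sxx = Σx² − (Σx)²/n = 10901095 − 6935322.25 = 3965772.75
Sxy = Σxy − (Σx)(Σy)/n = 295803.69 − 306513.065 = -10709.375
Syy = Σy² − (Σy)²/n = 13575.8306 − 13546.6321 = 29.1985
R² = Sxy²/(Sxx·Syy) = (-10709.375)²/(3965772.75·29.1985) = 0.990467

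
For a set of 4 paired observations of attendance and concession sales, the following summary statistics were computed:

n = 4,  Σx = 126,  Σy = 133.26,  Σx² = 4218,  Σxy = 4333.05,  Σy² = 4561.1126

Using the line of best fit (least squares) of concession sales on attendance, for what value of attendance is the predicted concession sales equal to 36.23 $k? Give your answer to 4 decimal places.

36.8623

Sxx = Σx² − (Σx)²/n = 4218 − 3969 = 249
Sxy = Σxy − (Σx)(Σy)/n = 4333.05 − 4197.69 = 135.36
b = Sxy/Sxx = 135.36/249 = 0.543614
a = ȳ − b·x̄ = 33.315 − 0.543614·31.5 = 16.191145
Set a + b·x = 36.23: x = (36.23 − 16.191145) / 0.543614 = 36.862256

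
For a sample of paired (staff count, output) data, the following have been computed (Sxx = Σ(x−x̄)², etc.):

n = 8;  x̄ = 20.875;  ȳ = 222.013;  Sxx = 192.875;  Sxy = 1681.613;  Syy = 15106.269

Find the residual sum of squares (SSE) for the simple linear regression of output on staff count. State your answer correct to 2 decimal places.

b = Sxy/Sxx = 1681.613/192.875 = 8.718668
SSE = Syy − b·Sxy = 15106.269 − 8.718668·1681.613 = 444.844338

444.84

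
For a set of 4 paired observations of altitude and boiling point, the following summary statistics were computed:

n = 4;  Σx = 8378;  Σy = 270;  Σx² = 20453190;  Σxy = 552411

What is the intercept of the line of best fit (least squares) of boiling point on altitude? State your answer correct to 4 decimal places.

Sxx = Σx² − (Σx)²/n = 20453190 − 17547721 = 2905469
Sxy = Σxy − (Σx)(Σy)/n = 552411 − 565515 = -13104
b = Sxy/Sxx = -13104/2905469 = -0.004510
a = ȳ − b·x̄ = 67.5 − (-0.004510)·2094.5 = 76.946436

76.9464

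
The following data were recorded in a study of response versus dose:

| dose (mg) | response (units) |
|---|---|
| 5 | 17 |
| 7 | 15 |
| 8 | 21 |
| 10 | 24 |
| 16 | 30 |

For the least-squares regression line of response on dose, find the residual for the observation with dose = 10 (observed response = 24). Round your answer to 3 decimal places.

n = 5, Σx = 46, Σy = 107, Σxy = 1078, Σx² = 494
Sxx = Σx² − (Σx)²/n = 494 − 423.2 = 70.8
Sxy = Σxy − (Σx)(Σy)/n = 1078 − 984.4 = 93.6
b = Sxy/Sxx = 93.6/70.8 = 1.322034
a = ȳ − b·x̄ = 21.4 − 1.322034·9.2 = 9.237288
ŷ(10) = 9.237288 + 1.322034·10 = 22.457627
residual = y − ŷ = 24 − 22.457627 = 1.542373

1.542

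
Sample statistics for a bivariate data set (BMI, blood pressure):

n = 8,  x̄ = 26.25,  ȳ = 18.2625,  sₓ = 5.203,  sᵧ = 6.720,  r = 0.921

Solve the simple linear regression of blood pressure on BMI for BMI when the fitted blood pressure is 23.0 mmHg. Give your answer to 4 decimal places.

b = r · sᵧ/sₓ = 0.921 · 6.72/5.203 = 1.189529
a = ȳ − b·x̄ = 18.2625 − 1.189529·26.25 = -12.962639
Set a + b·x = 23.0: x = (23.0 − (-12.962639)) / 1.189529 = 30.232668

30.2327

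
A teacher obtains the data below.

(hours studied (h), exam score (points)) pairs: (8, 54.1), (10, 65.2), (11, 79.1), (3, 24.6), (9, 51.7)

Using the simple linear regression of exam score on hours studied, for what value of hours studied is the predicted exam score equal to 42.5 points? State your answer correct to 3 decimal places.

6.201

n = 5, Σx = 41, Σy = 274.7, Σxy = 2494, Σx² = 375
Sxx = Σx² − (Σx)²/n = 375 − 336.2 = 38.8
Sxy = Σxy − (Σx)(Σy)/n = 2494 − 2252.54 = 241.46
b = Sxy/Sxx = 241.46/38.8 = 6.223196
a = ȳ − b·x̄ = 54.94 − 6.223196·8.2 = 3.909794
Set a + b·x = 42.5: x = (42.5 − 3.909794) / 6.223196 = 6.201027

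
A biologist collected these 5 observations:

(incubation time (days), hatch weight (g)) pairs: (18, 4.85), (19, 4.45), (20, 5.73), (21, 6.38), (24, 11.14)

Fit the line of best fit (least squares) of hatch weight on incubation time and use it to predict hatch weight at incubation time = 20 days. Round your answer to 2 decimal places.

6.06

n = 5, Σx = 102, Σy = 32.55, Σxy = 687.79, Σx² = 2102
Sxx = Σx² − (Σx)²/n = 2102 − 2080.8 = 21.2
Sxy = Σxy − (Σx)(Σy)/n = 687.79 − 664.02 = 23.77
b = Sxy/Sxx = 23.77/21.2 = 1.121226
a = ȳ − b·x̄ = 6.51 − 1.121226·20.4 = -16.363019
ŷ(20) = a + b·20 = -16.363019 + 1.121226·20 = 6.061509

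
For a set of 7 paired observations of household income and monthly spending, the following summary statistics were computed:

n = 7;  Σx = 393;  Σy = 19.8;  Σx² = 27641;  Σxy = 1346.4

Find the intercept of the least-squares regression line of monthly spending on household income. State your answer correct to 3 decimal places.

Sxx = Σx² − (Σx)²/n = 27641 − 22064.142857 = 5576.857143
Sxy = Σxy − (Σx)(Σy)/n = 1346.4 − 1111.628571 = 234.771429
b = Sxy/Sxx = 234.771429/5576.857143 = 0.042097
a = ȳ − b·x̄ = 2.828571 − 0.042097·56.142857 = 0.465101

0.465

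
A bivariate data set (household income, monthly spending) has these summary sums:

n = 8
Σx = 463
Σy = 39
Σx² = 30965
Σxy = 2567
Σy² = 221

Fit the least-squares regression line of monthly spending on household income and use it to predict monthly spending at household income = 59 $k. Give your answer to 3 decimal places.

Sxx = Σx² − (Σx)²/n = 30965 − 26796.125 = 4168.875
Sxy = Σxy − (Σx)(Σy)/n = 2567 − 2257.125 = 309.875
b = Sxy/Sxx = 309.875/4168.875 = 0.074331
a = ȳ − b·x̄ = 4.875 − 0.074331·57.875 = 0.573116
ŷ(59) = a + b·59 = 0.573116 + 0.074331·59 = 4.958622

4.959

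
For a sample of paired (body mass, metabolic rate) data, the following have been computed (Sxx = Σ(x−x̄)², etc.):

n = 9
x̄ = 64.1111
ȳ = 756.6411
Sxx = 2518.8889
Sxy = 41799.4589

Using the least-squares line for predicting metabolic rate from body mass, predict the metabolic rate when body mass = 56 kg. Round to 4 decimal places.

b = Sxy/Sxx = 41799.4589/2518.8889 = 16.594404
a = ȳ − b·x̄ = 756.6411 − 16.594404·64.1111 = -307.244365
ŷ(56) = a + b·56 = -307.244365 + 16.594404·56 = 622.042233

622.0422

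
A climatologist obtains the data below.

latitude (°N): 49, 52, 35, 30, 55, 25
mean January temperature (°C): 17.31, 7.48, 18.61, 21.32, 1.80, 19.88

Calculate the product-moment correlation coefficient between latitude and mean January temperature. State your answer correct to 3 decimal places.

n = 6, Σx = 246, Σy = 86.4, Σxy = 3124.1, Σx² = 10880, Σy² = 1554.9154
Sxx = Σx² − (Σx)²/n = 10880 − 10086 = 794
Sxy = Σxy − (Σx)(Σy)/n = 3124.1 − 3542.4 = -418.3
Syy = Σy² − (Σy)²/n = 1554.9154 − 1244.16 = 310.7554
r = Sxy/√(Sxx·Syy) = -418.3/√(246739.7876) = -418.3/496.729089 = -0.842109

-0.842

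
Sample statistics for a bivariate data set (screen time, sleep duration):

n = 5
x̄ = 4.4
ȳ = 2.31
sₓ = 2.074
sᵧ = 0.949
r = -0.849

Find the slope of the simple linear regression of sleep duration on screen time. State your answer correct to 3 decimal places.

-0.388

b = r · sᵧ/sₓ = -0.849 · 0.949/2.074 = -0.388477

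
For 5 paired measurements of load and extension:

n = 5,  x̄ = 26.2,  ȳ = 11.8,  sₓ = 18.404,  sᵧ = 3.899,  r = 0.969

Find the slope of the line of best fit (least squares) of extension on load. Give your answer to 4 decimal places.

b = r · sᵧ/sₓ = 0.969 · 3.899/18.404 = 0.205289

0.2053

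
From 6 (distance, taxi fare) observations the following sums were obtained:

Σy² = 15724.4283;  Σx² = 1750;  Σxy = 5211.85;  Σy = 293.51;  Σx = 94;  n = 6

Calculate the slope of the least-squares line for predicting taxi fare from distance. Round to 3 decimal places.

2.212

Sxx = Σx² − (Σx)²/n = 1750 − 1472.666667 = 277.333333
Sxy = Σxy − (Σx)(Σy)/n = 5211.85 − 4598.323333 = 613.526667
b = Sxy/Sxx = 613.526667/277.333333 = 2.212236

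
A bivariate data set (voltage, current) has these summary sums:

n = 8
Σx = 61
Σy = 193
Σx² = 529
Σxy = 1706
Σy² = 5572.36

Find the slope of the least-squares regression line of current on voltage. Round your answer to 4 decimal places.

Sxx = Σx² − (Σx)²/n = 529 − 465.125 = 63.875
Sxy = Σxy − (Σx)(Σy)/n = 1706 − 1471.625 = 234.375
b = Sxy/Sxx = 234.375/63.875 = 3.669276

3.6693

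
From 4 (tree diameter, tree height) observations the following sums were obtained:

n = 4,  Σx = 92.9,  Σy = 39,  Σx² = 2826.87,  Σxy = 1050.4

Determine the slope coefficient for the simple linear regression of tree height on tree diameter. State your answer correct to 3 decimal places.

Sxx = Σx² − (Σx)²/n = 2826.87 − 2157.6025 = 669.2675
Sxy = Σxy − (Σx)(Σy)/n = 1050.4 − 905.775 = 144.625
b = Sxy/Sxx = 144.625/669.2675 = 0.216094

0.216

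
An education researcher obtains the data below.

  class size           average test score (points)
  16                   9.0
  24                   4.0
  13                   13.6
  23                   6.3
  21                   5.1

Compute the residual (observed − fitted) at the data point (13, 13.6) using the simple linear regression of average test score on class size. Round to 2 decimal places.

1.09

n = 5, Σx = 97, Σy = 38, Σxy = 668.8, Σx² = 1971
Sxx = Σx² − (Σx)²/n = 1971 − 1881.8 = 89.2
Sxy = Σxy − (Σx)(Σy)/n = 668.8 − 737.2 = -68.4
b = Sxy/Sxx = -68.4/89.2 = -0.766816
a = ȳ − b·x̄ = 7.6 − (-0.766816)·19.4 = 22.476233
ŷ(13) = 22.476233 + (-0.766816)·13 = 12.507623
residual = y − ŷ = 13.6 − 12.507623 = 1.092377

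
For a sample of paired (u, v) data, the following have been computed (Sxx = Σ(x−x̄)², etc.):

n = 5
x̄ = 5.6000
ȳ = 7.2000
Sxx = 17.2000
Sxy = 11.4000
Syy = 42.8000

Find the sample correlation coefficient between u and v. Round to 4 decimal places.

0.4202

r = Sxy/√(Sxx·Syy) = 11.4/√(736.16) = 11.4/27.132269 = 0.420164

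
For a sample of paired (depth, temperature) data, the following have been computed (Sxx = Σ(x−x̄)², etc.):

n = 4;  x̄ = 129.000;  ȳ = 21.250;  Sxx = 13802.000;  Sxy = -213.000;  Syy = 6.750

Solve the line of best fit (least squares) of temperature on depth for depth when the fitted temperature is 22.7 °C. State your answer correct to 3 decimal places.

35.043

b = Sxy/Sxx = -213/13802 = -0.015433
a = ȳ − b·x̄ = 21.25 − (-0.015433)·129 = 23.240798
Set a + b·x = 22.7: x = (22.7 − 23.240798) / (-0.015433) = 35.042723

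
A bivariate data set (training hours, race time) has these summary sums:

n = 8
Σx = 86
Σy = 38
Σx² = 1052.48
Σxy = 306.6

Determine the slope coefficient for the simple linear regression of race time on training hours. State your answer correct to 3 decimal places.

-0.796

Sxx = Σx² − (Σx)²/n = 1052.48 − 924.5 = 127.98
Sxy = Σxy − (Σx)(Σy)/n = 306.6 − 408.5 = -101.9
b = Sxy/Sxx = -101.9/127.98 = -0.796218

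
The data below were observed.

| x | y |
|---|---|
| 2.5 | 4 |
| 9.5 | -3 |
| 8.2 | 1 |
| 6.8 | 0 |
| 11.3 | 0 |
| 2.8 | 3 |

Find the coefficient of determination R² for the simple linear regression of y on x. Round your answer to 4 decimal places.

0.6625

n = 6, Σx = 41.1, Σy = 5, Σxy = -1.9, Σx² = 345.51, Σy² = 35
Sxx = Σx² − (Σx)²/n = 345.51 − 281.535 = 63.975
Sxy = Σxy − (Σx)(Σy)/n = -1.9 − 34.25 = -36.15
Syy = Σy² − (Σy)²/n = 35 − 4.166667 = 30.833333
R² = Sxy²/(Sxx·Syy) = (-36.15)²/(63.975·30.833333) = 0.662500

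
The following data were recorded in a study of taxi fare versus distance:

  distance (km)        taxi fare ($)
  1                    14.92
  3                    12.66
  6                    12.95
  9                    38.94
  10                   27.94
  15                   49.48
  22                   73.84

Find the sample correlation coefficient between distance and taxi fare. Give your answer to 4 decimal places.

n = 7, Σx = 66, Σy = 230.73, Σxy = 3127.14, Σx² = 936, Σy² = 10748.1677
Sxx = Σx² − (Σx)²/n = 936 − 622.285714 = 313.714286
Sxy = Σxy − (Σx)(Σy)/n = 3127.14 − 2175.454286 = 951.685714
Syy = Σy² − (Σy)²/n = 10748.1677 − 7605.190414 = 3142.977286
r = Sxy/√(Sxx·Syy) = 951.685714/√(985996.874204) = 951.685714/992.973753 = 0.958420

0.9584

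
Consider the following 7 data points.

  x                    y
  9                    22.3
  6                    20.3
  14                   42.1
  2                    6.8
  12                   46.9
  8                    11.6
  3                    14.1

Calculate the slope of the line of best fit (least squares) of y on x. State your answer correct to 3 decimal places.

n = 7, Σx = 54, Σy = 164.1, Σxy = 1623.4, Σx² = 534
Sxx = Σx² − (Σx)²/n = 534 − 416.571429 = 117.428571
Sxy = Σxy − (Σx)(Σy)/n = 1623.4 − 1265.914286 = 357.485714
b = Sxy/Sxx = 357.485714/117.428571 = 3.044282

3.044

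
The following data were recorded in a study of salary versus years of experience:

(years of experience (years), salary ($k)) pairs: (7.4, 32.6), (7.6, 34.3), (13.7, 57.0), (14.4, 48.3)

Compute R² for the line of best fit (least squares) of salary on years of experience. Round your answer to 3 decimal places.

n = 4, Σx = 43.1, Σy = 172.2, Σxy = 1978.34, Σx² = 507.57, Σy² = 7821.14
Sxx = Σx² − (Σx)²/n = 507.57 − 464.4025 = 43.1675
Sxy = Σxy − (Σx)(Σy)/n = 1978.34 − 1855.455 = 122.885
Syy = Σy² − (Σy)²/n = 7821.14 − 7413.21 = 407.93
R² = Sxy²/(Sxx·Syy) = (122.885)²/(43.1675·407.93) = 0.857542

0.858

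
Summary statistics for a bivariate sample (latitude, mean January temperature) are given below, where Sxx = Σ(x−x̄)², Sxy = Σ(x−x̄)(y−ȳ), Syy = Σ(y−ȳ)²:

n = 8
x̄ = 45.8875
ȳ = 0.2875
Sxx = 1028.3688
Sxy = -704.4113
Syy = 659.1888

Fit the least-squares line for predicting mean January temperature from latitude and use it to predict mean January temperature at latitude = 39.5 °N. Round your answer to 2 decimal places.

4.66

b = Sxy/Sxx = -704.4113/1028.3688 = -0.684979
a = ȳ − b·x̄ = 0.2875 − (-0.684979)·45.8875 = 31.719486
ŷ(39.5) = a + b·39.5 = 31.719486 + (-0.684979)·39.5 = 4.662805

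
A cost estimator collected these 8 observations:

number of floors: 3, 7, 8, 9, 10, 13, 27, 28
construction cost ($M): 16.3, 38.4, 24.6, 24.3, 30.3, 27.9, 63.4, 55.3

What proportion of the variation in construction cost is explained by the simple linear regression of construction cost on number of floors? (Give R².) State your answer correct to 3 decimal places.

0.840

n = 8, Σx = 105, Σy = 280.5, Σxy = 4659.1, Σx² = 1985, Σy² = 11710.05
Sxx = Σx² − (Σx)²/n = 1985 − 1378.125 = 606.875
Sxy = Σxy − (Σx)(Σy)/n = 4659.1 − 3681.5625 = 977.5375
Syy = Σy² − (Σy)²/n = 11710.05 − 9835.03125 = 1875.01875
R² = Sxy²/(Sxx·Syy) = (977.5375)²/(606.875·1875.01875) = 0.839773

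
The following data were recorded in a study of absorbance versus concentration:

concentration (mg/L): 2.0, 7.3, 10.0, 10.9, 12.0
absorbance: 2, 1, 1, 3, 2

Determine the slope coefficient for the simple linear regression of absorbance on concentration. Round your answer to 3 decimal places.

0.032

n = 5, Σx = 42.2, Σy = 9, Σxy = 78, Σx² = 420.1
Sxx = Σx² − (Σx)²/n = 420.1 − 356.168 = 63.932
Sxy = Σxy − (Σx)(Σy)/n = 78 − 75.96 = 2.04
b = Sxy/Sxx = 2.04/63.932 = 0.031909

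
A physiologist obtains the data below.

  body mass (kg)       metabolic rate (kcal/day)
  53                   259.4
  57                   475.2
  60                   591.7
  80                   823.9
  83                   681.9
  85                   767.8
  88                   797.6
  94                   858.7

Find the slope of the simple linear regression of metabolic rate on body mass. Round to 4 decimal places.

n = 8, Σx = 600, Σy = 5256.2, Σxy = 415015.9, Σx² = 46752
Sxx = Σx² − (Σx)²/n = 46752 − 45000 = 1752
Sxy = Σxy − (Σx)(Σy)/n = 415015.9 − 394215 = 20800.9
b = Sxy/Sxx = 20800.9/1752 = 11.872660

11.8727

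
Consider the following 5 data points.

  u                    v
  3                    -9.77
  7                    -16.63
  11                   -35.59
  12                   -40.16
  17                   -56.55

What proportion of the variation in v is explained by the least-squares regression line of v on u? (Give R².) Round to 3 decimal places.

n = 5, Σx = 50, Σy = -158.7, Σxy = -1980.48, Σx² = 612, Σy² = 6449.386
Sxx = Σx² − (Σx)²/n = 612 − 500 = 112
Sxy = Σxy − (Σx)(Σy)/n = -1980.48 − (-1587) = -393.48
Syy = Σy² − (Σy)²/n = 6449.386 − 5037.138 = 1412.248
R² = Sxy²/(Sxx·Syy) = (-393.48)²/(112·1412.248) = 0.978850

0.979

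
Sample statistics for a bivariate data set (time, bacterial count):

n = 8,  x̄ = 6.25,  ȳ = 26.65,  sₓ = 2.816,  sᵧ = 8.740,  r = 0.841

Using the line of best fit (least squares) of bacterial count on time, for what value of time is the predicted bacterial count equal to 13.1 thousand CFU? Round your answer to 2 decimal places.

1.06

b = r · sᵧ/sₓ = 0.841 · 8.74/2.816 = 2.610206
a = ȳ − b·x̄ = 26.65 − 2.610206·6.25 = 10.336213
Set a + b·x = 13.1: x = (13.1 − 10.336213) / 2.610206 = 1.058839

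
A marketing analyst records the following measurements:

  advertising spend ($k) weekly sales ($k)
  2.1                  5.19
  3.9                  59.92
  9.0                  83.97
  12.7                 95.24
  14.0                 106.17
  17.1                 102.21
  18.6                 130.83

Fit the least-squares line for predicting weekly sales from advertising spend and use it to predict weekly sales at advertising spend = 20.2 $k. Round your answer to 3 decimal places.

n = 7, Σx = 77.4, Σy = 583.53, Σxy = 7877.474, Σx² = 1096.28
Sxx = Σx² − (Σx)²/n = 1096.28 − 855.822857 = 240.457143
Sxy = Σxy − (Σx)(Σy)/n = 7877.474 − 6452.174571 = 1425.299429
b = Sxy/Sxx = 1425.299429/240.457143 = 5.927457
a = ȳ − b·x̄ = 83.361429 − 5.927457·11.057143 = 17.820687
ŷ(20.2) = a + b·20.2 = 17.820687 + 5.927457·20.2 = 137.555323

137.555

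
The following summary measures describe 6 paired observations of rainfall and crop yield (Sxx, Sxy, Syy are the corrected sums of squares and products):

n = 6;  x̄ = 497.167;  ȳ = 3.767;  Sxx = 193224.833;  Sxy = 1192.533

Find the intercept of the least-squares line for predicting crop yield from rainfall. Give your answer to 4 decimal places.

0.6986

b = Sxy/Sxx = 1192.533/193224.833 = 0.006172
a = ȳ − b·x̄ = 3.767 − 0.006172·497.167 = 0.698616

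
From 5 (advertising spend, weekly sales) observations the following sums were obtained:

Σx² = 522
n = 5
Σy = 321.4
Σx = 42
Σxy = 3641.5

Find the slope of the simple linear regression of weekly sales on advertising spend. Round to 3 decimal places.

5.566

Sxx = Σx² − (Σx)²/n = 522 − 352.8 = 169.2
Sxy = Σxy − (Σx)(Σy)/n = 3641.5 − 2699.76 = 941.74
b = Sxy/Sxx = 941.74/169.2 = 5.565839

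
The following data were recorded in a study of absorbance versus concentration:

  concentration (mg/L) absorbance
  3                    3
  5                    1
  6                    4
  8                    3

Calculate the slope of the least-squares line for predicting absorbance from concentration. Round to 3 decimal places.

0.115

n = 4, Σx = 22, Σy = 11, Σxy = 62, Σx² = 134
Sxx = Σx² − (Σx)²/n = 134 − 121 = 13
Sxy = Σxy − (Σx)(Σy)/n = 62 − 60.5 = 1.5
b = Sxy/Sxx = 1.5/13 = 0.115385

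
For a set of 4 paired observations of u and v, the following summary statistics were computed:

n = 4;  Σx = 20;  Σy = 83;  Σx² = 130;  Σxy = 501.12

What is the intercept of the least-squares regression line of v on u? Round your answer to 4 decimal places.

Sxx = Σx² − (Σx)²/n = 130 − 100 = 30
Sxy = Σxy − (Σx)(Σy)/n = 501.12 − 415 = 86.12
b = Sxy/Sxx = 86.12/30 = 2.870667
a = ȳ − b·x̄ = 20.75 − 2.870667·5 = 6.396667

6.3967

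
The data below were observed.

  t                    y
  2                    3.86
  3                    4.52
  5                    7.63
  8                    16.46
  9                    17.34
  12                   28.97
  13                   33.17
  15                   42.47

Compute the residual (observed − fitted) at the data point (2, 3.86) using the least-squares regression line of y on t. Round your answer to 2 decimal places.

n = 8, Σx = 67, Σy = 154.42, Σxy = 1763.07, Σx² = 721
Sxx = Σx² − (Σx)²/n = 721 − 561.125 = 159.875
Sxy = Σxy − (Σx)(Σy)/n = 1763.07 − 1293.2675 = 469.8025
b = Sxy/Sxx = 469.8025/159.875 = 2.938561
a = ȳ − b·x̄ = 19.3025 − 2.938561·8.375 = -5.307952
ŷ(2) = -5.307952 + 2.938561·2 = 0.569171
residual = y − ŷ = 3.86 − 0.569171 = 3.290829

3.29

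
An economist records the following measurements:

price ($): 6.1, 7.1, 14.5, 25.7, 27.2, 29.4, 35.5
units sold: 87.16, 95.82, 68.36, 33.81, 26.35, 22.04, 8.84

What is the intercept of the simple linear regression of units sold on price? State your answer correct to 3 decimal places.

n = 7, Σx = 145.5, Σy = 342.38, Σxy = 4750.651, Σx² = 3822.81
Sxx = Σx² − (Σx)²/n = 3822.81 − 3024.321429 = 798.488571
Sxy = Σxy − (Σx)(Σy)/n = 4750.651 − 7116.612857 = -2365.961857
b = Sxy/Sxx = -2365.961857/798.488571 = -2.963050
a = ȳ − b·x̄ = 48.911429 − (-2.963050)·20.785714 = 110.500547

110.501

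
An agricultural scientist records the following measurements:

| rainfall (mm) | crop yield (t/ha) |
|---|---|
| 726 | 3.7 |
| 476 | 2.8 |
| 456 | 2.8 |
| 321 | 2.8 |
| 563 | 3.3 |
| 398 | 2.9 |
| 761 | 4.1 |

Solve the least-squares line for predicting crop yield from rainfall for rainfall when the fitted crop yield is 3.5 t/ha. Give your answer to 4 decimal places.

n = 7, Σx = 3701, Σy = 22.4, Σxy = 12326.8, Σx² = 2119123
Sxx = Σx² − (Σx)²/n = 2119123 − 1956771.571429 = 162351.428571
Sxy = Σxy − (Σx)(Σy)/n = 12326.8 − 11843.2 = 483.6
b = Sxy/Sxx = 483.6/162351.428571 = 0.002979
a = ȳ − b·x̄ = 3.2 − 0.002979·528.714286 = 1.625106
Set a + b·x = 3.5: x = (3.5 − 1.625106) / 0.002979 = 629.428571

629.4286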